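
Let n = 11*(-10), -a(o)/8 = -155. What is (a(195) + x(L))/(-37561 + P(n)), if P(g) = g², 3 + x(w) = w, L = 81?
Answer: -1318/25461 ≈ -0.051765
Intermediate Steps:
a(o) = 1240 (a(o) = -8*(-155) = 1240)
x(w) = -3 + w
n = -110
(a(195) + x(L))/(-37561 + P(n)) = (1240 + (-3 + 81))/(-37561 + (-110)²) = (1240 + 78)/(-37561 + 12100) = 1318/(-25461) = 1318*(-1/25461) = -1318/25461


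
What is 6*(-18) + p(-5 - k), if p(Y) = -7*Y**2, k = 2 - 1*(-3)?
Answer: -808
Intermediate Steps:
k = 5 (k = 2 + 3 = 5)
6*(-18) + p(-5 - k) = 6*(-18) - 7*(-5 - 1*5)**2 = -108 - 7*(-5 - 5)**2 = -108 - 7*(-10)**2 = -108 - 7*100 = -108 - 700 = -808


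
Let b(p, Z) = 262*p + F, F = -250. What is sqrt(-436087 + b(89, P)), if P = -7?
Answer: 9*I*sqrt(5099) ≈ 642.67*I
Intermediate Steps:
b(p, Z) = -250 + 262*p (b(p, Z) = 262*p - 250 = -250 + 262*p)
sqrt(-436087 + b(89, P)) = sqrt(-436087 + (-250 + 262*89)) = sqrt(-436087 + (-250 + 23318)) = sqrt(-436087 + 23068) = sqrt(-413019) = 9*I*sqrt(5099)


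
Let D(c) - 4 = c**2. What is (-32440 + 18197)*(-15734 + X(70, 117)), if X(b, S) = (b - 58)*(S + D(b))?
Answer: -634069874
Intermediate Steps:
D(c) = 4 + c**2
X(b, S) = (-58 + b)*(4 + S + b**2) (X(b, S) = (b - 58)*(S + (4 + b**2)) = (-58 + b)*(4 + S + b**2))
(-32440 + 18197)*(-15734 + X(70, 117)) = (-32440 + 18197)*(-15734 + (-232 - 58*117 - 58*70**2 + 117*70 + 70*(4 + 70**2))) = -14243*(-15734 + (-232 - 6786 - 58*4900 + 8190 + 70*(4 + 4900))) = -14243*(-15734 + (-232 - 6786 - 284200 + 8190 + 70*4904)) = -14243*(-15734 + (-232 - 6786 - 284200 + 8190 + 343280)) = -14243*(-15734 + 60252) = -14243*44518 = -634069874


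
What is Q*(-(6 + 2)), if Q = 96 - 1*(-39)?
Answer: -1080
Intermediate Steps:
Q = 135 (Q = 96 + 39 = 135)
Q*(-(6 + 2)) = 135*(-(6 + 2)) = 135*(-1*8) = 135*(-8) = -1080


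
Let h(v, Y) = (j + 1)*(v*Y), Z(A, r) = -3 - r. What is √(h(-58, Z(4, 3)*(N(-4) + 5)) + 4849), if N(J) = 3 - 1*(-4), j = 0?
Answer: 95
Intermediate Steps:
N(J) = 7 (N(J) = 3 + 4 = 7)
h(v, Y) = Y*v (h(v, Y) = (0 + 1)*(v*Y) = 1*(Y*v) = Y*v)
√(h(-58, Z(4, 3)*(N(-4) + 5)) + 4849) = √(((-3 - 1*3)*(7 + 5))*(-58) + 4849) = √(((-3 - 3)*12)*(-58) + 4849) = √(-6*12*(-58) + 4849) = √(-72*(-58) + 4849) = √(4176 + 4849) = √9025 = 95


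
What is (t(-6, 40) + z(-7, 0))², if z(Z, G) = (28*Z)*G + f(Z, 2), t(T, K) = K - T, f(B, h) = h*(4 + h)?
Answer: 3364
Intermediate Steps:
z(Z, G) = 12 + 28*G*Z (z(Z, G) = (28*Z)*G + 2*(4 + 2) = 28*G*Z + 2*6 = 28*G*Z + 12 = 12 + 28*G*Z)
(t(-6, 40) + z(-7, 0))² = ((40 - 1*(-6)) + (12 + 28*0*(-7)))² = ((40 + 6) + (12 + 0))² = (46 + 12)² = 58² = 3364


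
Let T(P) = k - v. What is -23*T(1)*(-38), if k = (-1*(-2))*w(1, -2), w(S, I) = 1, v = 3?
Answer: -874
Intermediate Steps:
k = 2 (k = -1*(-2)*1 = 2*1 = 2)
T(P) = -1 (T(P) = 2 - 1*3 = 2 - 3 = -1)
-23*T(1)*(-38) = -23*(-1)*(-38) = 23*(-38) = -874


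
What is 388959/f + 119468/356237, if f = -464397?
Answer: -27693668829/55145131363 ≈ -0.50220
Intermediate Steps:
388959/f + 119468/356237 = 388959/(-464397) + 119468/356237 = 388959*(-1/464397) + 119468*(1/356237) = -129653/154799 + 119468/356237 = -27693668829/55145131363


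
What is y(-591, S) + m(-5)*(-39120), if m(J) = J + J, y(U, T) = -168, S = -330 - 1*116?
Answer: 391032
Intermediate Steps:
S = -446 (S = -330 - 116 = -446)
m(J) = 2*J
y(-591, S) + m(-5)*(-39120) = -168 + (2*(-5))*(-39120) = -168 - 10*(-39120) = -168 + 391200 = 391032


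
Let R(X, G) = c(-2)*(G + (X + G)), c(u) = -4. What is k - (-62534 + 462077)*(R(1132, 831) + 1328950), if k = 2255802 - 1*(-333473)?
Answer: -526504788007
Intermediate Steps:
k = 2589275 (k = 2255802 + 333473 = 2589275)
R(X, G) = -8*G - 4*X (R(X, G) = -4*(G + (X + G)) = -4*(G + (G + X)) = -4*(X + 2*G) = -8*G - 4*X)
k - (-62534 + 462077)*(R(1132, 831) + 1328950) = 2589275 - (-62534 + 462077)*((-8*831 - 4*1132) + 1328950) = 2589275 - 399543*((-6648 - 4528) + 1328950) = 2589275 - 399543*(-11176 + 1328950) = 2589275 - 399543*1317774 = 2589275 - 1*526507377282 = 2589275 - 526507377282 = -526504788007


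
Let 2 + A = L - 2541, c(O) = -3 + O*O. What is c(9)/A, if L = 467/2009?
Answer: -78351/2554210 ≈ -0.030675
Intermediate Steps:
L = 467/2009 (L = 467*(1/2009) = 467/2009 ≈ 0.23245)
c(O) = -3 + O²
A = -5108420/2009 (A = -2 + (467/2009 - 2541) = -2 - 5104402/2009 = -5108420/2009 ≈ -2542.8)
c(9)/A = (-3 + 9²)/(-5108420/2009) = (-3 + 81)*(-2009/5108420) = 78*(-2009/5108420) = -78351/2554210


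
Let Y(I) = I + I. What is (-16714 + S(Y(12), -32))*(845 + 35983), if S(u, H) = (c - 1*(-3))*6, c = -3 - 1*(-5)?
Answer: -614438352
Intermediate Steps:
c = 2 (c = -3 + 5 = 2)
Y(I) = 2*I
S(u, H) = 30 (S(u, H) = (2 - 1*(-3))*6 = (2 + 3)*6 = 5*6 = 30)
(-16714 + S(Y(12), -32))*(845 + 35983) = (-16714 + 30)*(845 + 35983) = -16684*36828 = -614438352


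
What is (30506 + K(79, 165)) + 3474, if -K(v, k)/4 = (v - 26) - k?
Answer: 34428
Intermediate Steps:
K(v, k) = 104 - 4*v + 4*k (K(v, k) = -4*((v - 26) - k) = -4*((-26 + v) - k) = -4*(-26 + v - k) = 104 - 4*v + 4*k)
(30506 + K(79, 165)) + 3474 = (30506 + (104 - 4*79 + 4*165)) + 3474 = (30506 + (104 - 316 + 660)) + 3474 = (30506 + 448) + 3474 = 30954 + 3474 = 34428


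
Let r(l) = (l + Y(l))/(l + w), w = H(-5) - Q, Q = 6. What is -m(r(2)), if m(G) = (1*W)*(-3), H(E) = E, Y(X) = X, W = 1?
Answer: 3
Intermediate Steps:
w = -11 (w = -5 - 1*6 = -5 - 6 = -11)
r(l) = 2*l/(-11 + l) (r(l) = (l + l)/(l - 11) = (2*l)/(-11 + l) = 2*l/(-11 + l))
m(G) = -3 (m(G) = (1*1)*(-3) = 1*(-3) = -3)
-m(r(2)) = -1*(-3) = 3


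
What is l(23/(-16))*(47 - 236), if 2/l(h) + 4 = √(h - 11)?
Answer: 3456/65 + 216*I*√199/65 ≈ 53.169 + 46.878*I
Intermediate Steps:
l(h) = 2/(-4 + √(-11 + h)) (l(h) = 2/(-4 + √(h - 11)) = 2/(-4 + √(-11 + h)))
l(23/(-16))*(47 - 236) = (2/(-4 + √(-11 + 23/(-16))))*(47 - 236) = (2/(-4 + √(-11 + 23*(-1/16))))*(-189) = (2/(-4 + √(-11 - 23/16)))*(-189) = (2/(-4 + √(-199/16)))*(-189) = (2/(-4 + I*√199/4))*(-189) = -378/(-4 + I*√199/4)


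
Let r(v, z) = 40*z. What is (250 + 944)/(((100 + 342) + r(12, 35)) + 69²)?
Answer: 398/2201 ≈ 0.18083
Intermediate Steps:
(250 + 944)/(((100 + 342) + r(12, 35)) + 69²) = (250 + 944)/(((100 + 342) + 40*35) + 69²) = 1194/((442 + 1400) + 4761) = 1194/(1842 + 4761) = 1194/6603 = 1194*(1/6603) = 398/2201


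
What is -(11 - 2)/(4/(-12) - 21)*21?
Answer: 567/64 ≈ 8.8594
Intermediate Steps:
-(11 - 2)/(4/(-12) - 21)*21 = -9/(4*(-1/12) - 21)*21 = -9/(-⅓ - 21)*21 = -9/(-64/3)*21 = -9*(-3)/64*21 = -1*(-27/64)*21 = (27/64)*21 = 567/64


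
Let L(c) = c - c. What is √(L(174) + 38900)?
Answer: 10*√389 ≈ 197.23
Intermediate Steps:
L(c) = 0
√(L(174) + 38900) = √(0 + 38900) = √38900 = 10*√389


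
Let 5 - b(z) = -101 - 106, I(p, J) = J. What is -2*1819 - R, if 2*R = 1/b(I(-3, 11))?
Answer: -1542513/424 ≈ -3638.0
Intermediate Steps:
b(z) = 212 (b(z) = 5 - (-101 - 106) = 5 - 1*(-207) = 5 + 207 = 212)
R = 1/424 (R = (½)/212 = (½)*(1/212) = 1/424 ≈ 0.0023585)
-2*1819 - R = -2*1819 - 1*1/424 = -3638 - 1/424 = -1542513/424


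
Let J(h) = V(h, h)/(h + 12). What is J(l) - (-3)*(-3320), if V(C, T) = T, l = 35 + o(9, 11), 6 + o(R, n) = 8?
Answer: -488003/49 ≈ -9959.3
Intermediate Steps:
o(R, n) = 2 (o(R, n) = -6 + 8 = 2)
l = 37 (l = 35 + 2 = 37)
J(h) = h/(12 + h) (J(h) = h/(h + 12) = h/(12 + h))
J(l) - (-3)*(-3320) = 37/(12 + 37) - (-3)*(-3320) = 37/49 - 1*9960 = 37*(1/49) - 9960 = 37/49 - 9960 = -488003/49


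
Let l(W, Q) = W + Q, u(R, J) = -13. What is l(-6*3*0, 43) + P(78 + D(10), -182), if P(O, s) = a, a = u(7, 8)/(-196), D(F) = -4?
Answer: 8441/196 ≈ 43.066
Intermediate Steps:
l(W, Q) = Q + W
a = 13/196 (a = -13/(-196) = -13*(-1/196) = 13/196 ≈ 0.066326)
P(O, s) = 13/196
l(-6*3*0, 43) + P(78 + D(10), -182) = (43 - 6*3*0) + 13/196 = (43 - 18*0) + 13/196 = (43 + 0) + 13/196 = 43 + 13/196 = 8441/196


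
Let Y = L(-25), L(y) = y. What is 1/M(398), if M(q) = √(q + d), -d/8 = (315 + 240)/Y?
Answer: √14390/2878 ≈ 0.041681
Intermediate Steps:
Y = -25
d = 888/5 (d = -8*(315 + 240)/(-25) = -4440*(-1)/25 = -8*(-111/5) = 888/5 ≈ 177.60)
M(q) = √(888/5 + q) (M(q) = √(q + 888/5) = √(888/5 + q))
1/M(398) = 1/(√(4440 + 25*398)/5) = 1/(√(4440 + 9950)/5) = 1/(√14390/5) = √14390/2878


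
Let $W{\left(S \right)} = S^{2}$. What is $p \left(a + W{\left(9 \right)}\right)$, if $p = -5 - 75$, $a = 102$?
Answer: $-14640$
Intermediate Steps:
$p = -80$ ($p = -5 - 75 = -80$)
$p \left(a + W{\left(9 \right)}\right) = - 80 \left(102 + 9^{2}\right) = - 80 \left(102 + 81\right) = \left(-80\right) 183 = -14640$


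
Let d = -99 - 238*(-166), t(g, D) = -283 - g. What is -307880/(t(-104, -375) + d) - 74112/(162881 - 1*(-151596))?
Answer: -9972859252/1233693271 ≈ -8.0837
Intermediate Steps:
d = 39409 (d = -99 + 39508 = 39409)
-307880/(t(-104, -375) + d) - 74112/(162881 - 1*(-151596)) = -307880/((-283 - 1*(-104)) + 39409) - 74112/(162881 - 1*(-151596)) = -307880/((-283 + 104) + 39409) - 74112/(162881 + 151596) = -307880/(-179 + 39409) - 74112/314477 = -307880/39230 - 74112*1/314477 = -307880*1/39230 - 74112/314477 = -30788/3923 - 74112/314477 = -9972859252/1233693271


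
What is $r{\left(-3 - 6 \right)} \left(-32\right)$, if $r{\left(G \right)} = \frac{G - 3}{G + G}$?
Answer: $- \frac{64}{3} \approx -21.333$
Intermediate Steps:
$r{\left(G \right)} = \frac{-3 + G}{2 G}$
$r{\left(-3 - 6 \right)} \left(-32\right) = \frac{-3 - 9}{2 \left(-3 - 6\right)} \left(-32\right) = \frac{-3 - 9}{2 \left(-9\right)} \left(-32\right) = \frac{1}{2} \left(- \frac{1}{9}\right) \left(-12\right) \left(-32\right) = \frac{2}{3} \left(-32\right) = - \frac{64}{3}$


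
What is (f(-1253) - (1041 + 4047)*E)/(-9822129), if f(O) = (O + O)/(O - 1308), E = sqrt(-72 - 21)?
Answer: -2506/25154472369 + 1696*I*sqrt(93)/3274043 ≈ -9.9624e-8 + 0.0049955*I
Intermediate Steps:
E = I*sqrt(93) (E = sqrt(-93) = I*sqrt(93) ≈ 9.6436*I)
f(O) = 2*O/(-1308 + O) (f(O) = (2*O)/(-1308 + O) = 2*O/(-1308 + O))
(f(-1253) - (1041 + 4047)*E)/(-9822129) = (2*(-1253)/(-1308 - 1253) - (1041 + 4047)*I*sqrt(93))/(-9822129) = (2*(-1253)/(-2561) - 5088*I*sqrt(93))*(-1/9822129) = (2*(-1253)*(-1/2561) - 5088*I*sqrt(93))*(-1/9822129) = (2506/2561 - 5088*I*sqrt(93))*(-1/9822129) = -2506/25154472369 + 1696*I*sqrt(93)/3274043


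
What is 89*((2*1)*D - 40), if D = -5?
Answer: -4450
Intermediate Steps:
89*((2*1)*D - 40) = 89*((2*1)*(-5) - 40) = 89*(2*(-5) - 40) = 89*(-10 - 40) = 89*(-50) = -4450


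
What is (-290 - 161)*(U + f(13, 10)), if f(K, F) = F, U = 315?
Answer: -146575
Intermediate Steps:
(-290 - 161)*(U + f(13, 10)) = (-290 - 161)*(315 + 10) = -451*325 = -146575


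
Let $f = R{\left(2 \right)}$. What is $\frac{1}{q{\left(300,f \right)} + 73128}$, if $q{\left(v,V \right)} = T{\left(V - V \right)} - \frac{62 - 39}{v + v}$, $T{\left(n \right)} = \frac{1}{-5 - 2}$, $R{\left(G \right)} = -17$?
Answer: $\frac{4200}{307136839} \approx 1.3675 \cdot 10^{-5}$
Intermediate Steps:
$f = -17$
$T{\left(n \right)} = - \frac{1}{7}$ ($T{\left(n \right)} = \frac{1}{-7} = - \frac{1}{7}$)
$q{\left(v,V \right)} = - \frac{1}{7} - \frac{23}{2 v}$ ($q{\left(v,V \right)} = - \frac{1}{7} - \frac{62 - 39}{v + v} = - \frac{1}{7} - \frac{23}{2 v}$)
$\frac{1}{q{\left(300,f \right)} + 73128} = \frac{1}{\frac{-161 - 600}{14 \cdot 300} + 73128} = \frac{1}{\frac{1}{14} \cdot \frac{1}{300} \left(-161 - 600\right) + 73128} = \frac{1}{\frac{1}{14} \cdot \frac{1}{300} \left(-761\right) + 73128} = \frac{1}{- \frac{761}{4200} + 73128} = \frac{1}{\frac{307136839}{4200}} = \frac{4200}{307136839}$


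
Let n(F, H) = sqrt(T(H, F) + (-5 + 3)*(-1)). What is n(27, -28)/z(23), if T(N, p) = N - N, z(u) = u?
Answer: sqrt(2)/23 ≈ 0.061488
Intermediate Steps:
T(N, p) = 0
n(F, H) = sqrt(2) (n(F, H) = sqrt(0 + (-5 + 3)*(-1)) = sqrt(0 - 2*(-1)) = sqrt(0 + 2) = sqrt(2))
n(27, -28)/z(23) = sqrt(2)/23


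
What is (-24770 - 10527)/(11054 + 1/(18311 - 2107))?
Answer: -571952588/179119017 ≈ -3.1931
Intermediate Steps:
(-24770 - 10527)/(11054 + 1/(18311 - 2107)) = -35297/(11054 + 1/16204) = -35297/179119017/16204 = -35297*16204/179119017 = -571952588/179119017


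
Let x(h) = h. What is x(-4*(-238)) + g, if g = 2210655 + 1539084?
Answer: 3750691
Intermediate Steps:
g = 3749739
x(-4*(-238)) + g = -4*(-238) + 3749739 = 952 + 3749739 = 3750691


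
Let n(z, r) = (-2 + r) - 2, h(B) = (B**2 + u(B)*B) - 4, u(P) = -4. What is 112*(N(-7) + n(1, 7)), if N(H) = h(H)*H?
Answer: -56896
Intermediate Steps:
h(B) = -4 + B**2 - 4*B (h(B) = (B**2 - 4*B) - 4 = -4 + B**2 - 4*B)
n(z, r) = -4 + r
N(H) = H*(-4 + H**2 - 4*H) (N(H) = (-4 + H**2 - 4*H)*H = H*(-4 + H**2 - 4*H))
112*(N(-7) + n(1, 7)) = 112*(-7*(-4 + (-7)**2 - 4*(-7)) + (-4 + 7)) = 112*(-7*(-4 + 49 + 28) + 3) = 112*(-7*73 + 3) = 112*(-511 + 3) = 112*(-508) = -56896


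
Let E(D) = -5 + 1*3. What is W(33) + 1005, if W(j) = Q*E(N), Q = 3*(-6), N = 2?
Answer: 1041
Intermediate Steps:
E(D) = -2 (E(D) = -5 + 3 = -2)
Q = -18
W(j) = 36 (W(j) = -18*(-2) = 36)
W(33) + 1005 = 36 + 1005 = 1041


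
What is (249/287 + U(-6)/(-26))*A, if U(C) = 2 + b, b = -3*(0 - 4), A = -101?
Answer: -124028/3731 ≈ -33.243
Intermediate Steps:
b = 12 (b = -3*(-4) = 12)
U(C) = 14 (U(C) = 2 + 12 = 14)
(249/287 + U(-6)/(-26))*A = (249/287 + 14/(-26))*(-101) = (249*(1/287) + 14*(-1/26))*(-101) = (249/287 - 7/13)*(-101) = (1228/3731)*(-101) = -124028/3731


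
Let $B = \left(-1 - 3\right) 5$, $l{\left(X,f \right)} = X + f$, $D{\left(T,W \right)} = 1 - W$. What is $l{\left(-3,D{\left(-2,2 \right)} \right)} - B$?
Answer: $16$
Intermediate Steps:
$B = -20$ ($B = \left(-4\right) 5 = -20$)
$l{\left(-3,D{\left(-2,2 \right)} \right)} - B = \left(-3 + \left(1 - 2\right)\right) - -20 = \left(-3 + \left(1 - 2\right)\right) + 20 = \left(-3 - 1\right) + 20 = -4 + 20 = 16$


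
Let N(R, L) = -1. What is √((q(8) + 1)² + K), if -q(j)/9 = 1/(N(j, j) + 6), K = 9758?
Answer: √243966/5 ≈ 98.786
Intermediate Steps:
q(j) = -9/5 (q(j) = -9/(-1 + 6) = -9/5)
√((q(8) + 1)² + K) = √((-9/5 + 1)² + 9758) = √((-⅘)² + 9758) = √(16/25 + 9758) = √(243966/25) = √243966/5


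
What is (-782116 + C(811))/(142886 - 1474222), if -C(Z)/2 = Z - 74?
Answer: 391795/665668 ≈ 0.58857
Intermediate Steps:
C(Z) = 148 - 2*Z (C(Z) = -2*(Z - 74) = -2*(-74 + Z) = 148 - 2*Z)
(-782116 + C(811))/(142886 - 1474222) = (-782116 + (148 - 2*811))/(142886 - 1474222) = (-782116 + (148 - 1622))/(-1331336) = (-782116 - 1474)*(-1/1331336) = -783590*(-1/1331336) = 391795/665668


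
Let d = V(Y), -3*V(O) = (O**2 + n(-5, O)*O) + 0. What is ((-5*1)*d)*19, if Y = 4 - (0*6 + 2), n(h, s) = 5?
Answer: 1330/3 ≈ 443.33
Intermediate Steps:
Y = 2 (Y = 4 - (0 + 2) = 4 - 1*2 = 4 - 2 = 2)
V(O) = -5*O/3 - O**2/3 (V(O) = -((O**2 + 5*O) + 0)/3 = -(O**2 + 5*O)/3 = -5*O/3 - O**2/3)
d = -14/3 (d = -1/3*2*(5 + 2) = -1/3*2*7 = -14/3 ≈ -4.6667)
((-5*1)*d)*19 = (-5*1*(-14/3))*19 = -5*(-14/3)*19 = (70/3)*19 = 1330/3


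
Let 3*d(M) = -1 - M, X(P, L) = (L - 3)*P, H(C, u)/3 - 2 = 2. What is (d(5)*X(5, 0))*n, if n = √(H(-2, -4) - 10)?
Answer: 30*√2 ≈ 42.426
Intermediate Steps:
H(C, u) = 12 (H(C, u) = 6 + 3*2 = 6 + 6 = 12)
X(P, L) = P*(-3 + L) (X(P, L) = (-3 + L)*P = P*(-3 + L))
n = √2 (n = √(12 - 10) = √2 ≈ 1.4142)
d(M) = -⅓ - M/3 (d(M) = (-1 - M)/3 = -⅓ - M/3)
(d(5)*X(5, 0))*n = ((-⅓ - ⅓*5)*(5*(-3 + 0)))*√2 = ((-⅓ - 5/3)*(5*(-3)))*√2 = (-2*(-15))*√2 = 30*√2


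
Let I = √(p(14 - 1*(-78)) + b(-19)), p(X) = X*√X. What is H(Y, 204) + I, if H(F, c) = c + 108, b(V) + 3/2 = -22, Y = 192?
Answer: 312 + √(-94 + 736*√23)/2 ≈ 341.31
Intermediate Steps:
b(V) = -47/2 (b(V) = -3/2 - 22 = -47/2)
p(X) = X^(3/2)
H(F, c) = 108 + c
I = √(-47/2 + 184*√23) (I = √((14 - 1*(-78))^(3/2) - 47/2) = √((14 + 78)^(3/2) - 47/2) = √(92^(3/2) - 47/2) = √(184*√23 - 47/2) = √(-47/2 + 184*√23) ≈ 29.308)
H(Y, 204) + I = (108 + 204) + √(-94 + 736*√23)/2 = 312 + √(-94 + 736*√23)/2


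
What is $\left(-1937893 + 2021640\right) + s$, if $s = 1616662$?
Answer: $1700409$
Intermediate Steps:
$\left(-1937893 + 2021640\right) + s = \left(-1937893 + 2021640\right) + 1616662 = 83747 + 1616662 = 1700409$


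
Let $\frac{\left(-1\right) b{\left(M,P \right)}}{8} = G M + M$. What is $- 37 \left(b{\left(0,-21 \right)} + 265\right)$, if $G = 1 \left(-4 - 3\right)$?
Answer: $-9805$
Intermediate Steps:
$G = -7$ ($G = 1 \left(-7\right) = -7$)
$b{\left(M,P \right)} = 48 M$ ($b{\left(M,P \right)} = - 8 \left(- 7 M + M\right) = - 8 \left(- 6 M\right) = 48 M$)
$- 37 \left(b{\left(0,-21 \right)} + 265\right) = - 37 \left(48 \cdot 0 + 265\right) = - 37 \left(0 + 265\right) = \left(-37\right) 265 = -9805$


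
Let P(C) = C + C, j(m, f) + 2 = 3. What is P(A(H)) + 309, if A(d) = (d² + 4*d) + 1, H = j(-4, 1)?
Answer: 321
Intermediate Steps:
j(m, f) = 1 (j(m, f) = -2 + 3 = 1)
H = 1
A(d) = 1 + d² + 4*d
P(C) = 2*C
P(A(H)) + 309 = 2*(1 + 1² + 4*1) + 309 = 2*(1 + 1 + 4) + 309 = 2*6 + 309 = 12 + 309 = 321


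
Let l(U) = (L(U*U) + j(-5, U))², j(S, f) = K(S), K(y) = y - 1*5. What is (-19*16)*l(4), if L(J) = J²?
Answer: -18396864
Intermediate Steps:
K(y) = -5 + y (K(y) = y - 5 = -5 + y)
j(S, f) = -5 + S
l(U) = (-10 + U⁴)² (l(U) = ((U*U)² + (-5 - 5))² = ((U²)² - 10)² = (U⁴ - 10)² = (-10 + U⁴)²)
(-19*16)*l(4) = (-19*16)*(-10 + 4⁴)² = -304*(-10 + 256)² = -304*246² = -304*60516 = -18396864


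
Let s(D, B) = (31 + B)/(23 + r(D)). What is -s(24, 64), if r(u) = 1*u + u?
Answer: -95/71 ≈ -1.3380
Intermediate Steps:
r(u) = 2*u (r(u) = u + u = 2*u)
s(D, B) = (31 + B)/(23 + 2*D)
-s(24, 64) = -(31 + 64)/(23 + 2*24) = -95/(23 + 48) = -95/71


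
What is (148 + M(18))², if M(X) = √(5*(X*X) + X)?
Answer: 23542 + 888*√182 ≈ 35522.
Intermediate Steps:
M(X) = √(X + 5*X²) (M(X) = √(5*X² + X) = √(X + 5*X²))
(148 + M(18))² = (148 + √(18*(1 + 5*18)))² = (148 + √(18*(1 + 90)))² = (148 + √(18*91))² = (148 + √1638)² = (148 + 3*√182)²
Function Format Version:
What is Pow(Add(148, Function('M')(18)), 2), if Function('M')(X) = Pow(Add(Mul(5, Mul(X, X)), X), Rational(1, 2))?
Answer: Add(23542, Mul(888, Pow(182, Rational(1, 2)))) ≈ 35522.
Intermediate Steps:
Function('M')(X) = Pow(Add(X, Mul(5, Pow(X, 2))), Rational(1, 2)) (Function('M')(X) = Pow(Add(Mul(5, Pow(X, 2)), X), Rational(1, 2)) = Pow(Add(X, Mul(5, Pow(X, 2))), Rational(1, 2)))
Pow(Add(148, Function('M')(18)), 2) = Pow(Add(148, Pow(Mul(18, Add(1, Mul(5, 18))), Rational(1, 2))), 2) = Pow(Add(148, Pow(Mul(18, Add(1, 90)), Rational(1, 2))), 2) = Pow(Add(148, Pow(Mul(18, 91), Rational(1, 2))), 2) = Pow(Add(148, Pow(1638, Rational(1, 2))), 2) = Pow(Add(148, Mul(3, Pow(182, Rational(1, 2)))), 2)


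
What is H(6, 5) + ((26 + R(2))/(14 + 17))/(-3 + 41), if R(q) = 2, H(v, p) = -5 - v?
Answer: -6465/589 ≈ -10.976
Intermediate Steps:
H(6, 5) + ((26 + R(2))/(14 + 17))/(-3 + 41) = (-5 - 1*6) + ((26 + 2)/(14 + 17))/(-3 + 41) = (-5 - 6) + (28/31)/38 = -11 + (28*(1/31))*(1/38) = -11 + (28/31)*(1/38) = -11 + 14/589 = -6465/589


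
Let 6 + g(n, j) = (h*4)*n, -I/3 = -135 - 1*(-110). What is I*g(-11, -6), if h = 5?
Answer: -16950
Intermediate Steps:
I = 75 (I = -3*(-135 - 1*(-110)) = -3*(-135 + 110) = -3*(-25) = 75)
g(n, j) = -6 + 20*n (g(n, j) = -6 + (5*4)*n = -6 + 20*n)
I*g(-11, -6) = 75*(-6 + 20*(-11)) = 75*(-6 - 220) = 75*(-226) = -16950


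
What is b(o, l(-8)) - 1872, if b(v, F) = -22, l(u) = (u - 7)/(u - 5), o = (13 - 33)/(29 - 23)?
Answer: -1894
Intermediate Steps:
o = -10/3 (o = -20/6 = -20*⅙ = -10/3 ≈ -3.3333)
l(u) = (-7 + u)/(-5 + u)
b(o, l(-8)) - 1872 = -22 - 1872 = -1894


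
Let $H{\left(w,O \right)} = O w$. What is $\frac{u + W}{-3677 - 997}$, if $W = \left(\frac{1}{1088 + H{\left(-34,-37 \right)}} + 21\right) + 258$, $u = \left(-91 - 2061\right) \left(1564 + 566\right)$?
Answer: $\frac{10752846425}{10965204} \approx 980.63$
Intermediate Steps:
$u = -4583760$ ($u = \left(-2152\right) 2130 = -4583760$)
$W = \frac{654535}{2346}$ ($W = \left(\frac{1}{1088 - -1258} + 21\right) + 258 = \left(\frac{1}{1088 + 1258} + 21\right) + 258 = \left(\frac{1}{2346} + 21\right) + 258 = \frac{49267}{2346} + 258 = \frac{654535}{2346} \approx 279.0$)
$\frac{u + W}{-3677 - 997} = \frac{-4583760 + \frac{654535}{2346}}{-3677 - 997} = - \frac{10752846425}{2346 \left(-4674\right)} = \left(- \frac{10752846425}{2346}\right) \left(- \frac{1}{4674}\right) = \frac{10752846425}{10965204}$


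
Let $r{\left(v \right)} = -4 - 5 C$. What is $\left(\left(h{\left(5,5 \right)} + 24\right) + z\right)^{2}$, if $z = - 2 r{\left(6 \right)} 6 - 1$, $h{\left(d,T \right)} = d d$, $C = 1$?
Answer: $24336$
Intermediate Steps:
$h{\left(d,T \right)} = d^{2}$
$r{\left(v \right)} = -9$ ($r{\left(v \right)} = -4 - 5 = -9$)
$z = 107$ ($z = \left(-2\right) \left(-9\right) 6 - 1 = 18 \cdot 6 - 1 = 108 - 1 = 107$)
$\left(\left(h{\left(5,5 \right)} + 24\right) + z\right)^{2} = \left(\left(5^{2} + 24\right) + 107\right)^{2} = \left(\left(25 + 24\right) + 107\right)^{2} = \left(49 + 107\right)^{2} = 156^{2} = 24336$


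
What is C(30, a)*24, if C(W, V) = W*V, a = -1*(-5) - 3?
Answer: 1440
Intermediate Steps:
a = 2 (a = 5 - 3 = 2)
C(W, V) = V*W
C(30, a)*24 = (2*30)*24 = 60*24 = 1440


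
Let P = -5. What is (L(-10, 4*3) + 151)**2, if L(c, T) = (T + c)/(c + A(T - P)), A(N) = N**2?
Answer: 1775021161/77841 ≈ 22803.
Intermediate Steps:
L(c, T) = (T + c)/(c + (5 + T)**2) (L(c, T) = (T + c)/(c + (T - 1*(-5))**2) = (T + c)/(c + (T + 5)**2) = (T + c)/(c + (5 + T)**2))
(L(-10, 4*3) + 151)**2 = ((4*3 - 10)/(-10 + (5 + 4*3)**2) + 151)**2 = ((12 - 10)/(-10 + (5 + 12)**2) + 151)**2 = (2/(-10 + 17**2) + 151)**2 = (2/(-10 + 289) + 151)**2 = (2/279 + 151)**2 = (42131/279)**2 = 1775021161/77841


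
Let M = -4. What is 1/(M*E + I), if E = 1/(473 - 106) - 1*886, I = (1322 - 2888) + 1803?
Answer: 367/1387623 ≈ 0.00026448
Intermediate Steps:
I = 237 (I = -1566 + 1803 = 237)
E = -325161/367 (E = 1/367 - 886 = -325161/367 ≈ -886.00)
1/(M*E + I) = 1/(-4*(-325161/367) + 237) = 1/(1300644/367 + 237) = 1/(1387623/367) = 367/1387623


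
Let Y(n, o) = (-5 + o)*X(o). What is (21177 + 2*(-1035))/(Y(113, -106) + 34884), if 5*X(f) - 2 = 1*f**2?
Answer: -10615/119222 ≈ -0.089036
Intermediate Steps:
X(f) = 2/5 + f**2/5 (X(f) = 2/5 + (1*f**2)/5 = 2/5 + f**2/5)
Y(n, o) = (-5 + o)*(2/5 + o**2/5)
(21177 + 2*(-1035))/(Y(113, -106) + 34884) = (21177 + 2*(-1035))/((-5 - 106)*(2 + (-106)**2)/5 + 34884) = (21177 - 2070)/((1/5)*(-111)*(2 + 11236) + 34884) = 19107/((1/5)*(-111)*11238 + 34884) = 19107/(-1247418/5 + 34884) = 19107/(-1072998/5) = 19107*(-5/1072998) = -10615/119222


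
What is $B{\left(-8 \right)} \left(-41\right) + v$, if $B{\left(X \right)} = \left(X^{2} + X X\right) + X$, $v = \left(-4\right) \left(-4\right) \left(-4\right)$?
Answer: $-4984$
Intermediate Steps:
$v = -64$ ($v = 16 \left(-4\right) = -64$)
$B{\left(X \right)} = X + 2 X^{2}$ ($B{\left(X \right)} = \left(X^{2} + X^{2}\right) + X = 2 X^{2} + X = X + 2 X^{2}$)
$B{\left(-8 \right)} \left(-41\right) + v = - 8 \left(1 + 2 \left(-8\right)\right) \left(-41\right) - 64 = - 8 \left(1 - 16\right) \left(-41\right) - 64 = \left(-8\right) \left(-15\right) \left(-41\right) - 64 = 120 \left(-41\right) - 64 = -4920 - 64 = -4984$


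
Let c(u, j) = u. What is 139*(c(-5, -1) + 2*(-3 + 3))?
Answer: -695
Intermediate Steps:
139*(c(-5, -1) + 2*(-3 + 3)) = 139*(-5 + 2*(-3 + 3)) = 139*(-5 + 2*0) = 139*(-5 + 0) = 139*(-5) = -695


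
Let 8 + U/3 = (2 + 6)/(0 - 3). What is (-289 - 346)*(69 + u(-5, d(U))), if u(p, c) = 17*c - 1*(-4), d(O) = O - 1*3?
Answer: 331470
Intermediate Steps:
U = -32 (U = -24 + 3*((2 + 6)/(0 - 3)) = -24 + 3*(8/(-3)) = -24 + 3*(8*(-⅓)) = -24 + 3*(-8/3) = -24 - 8 = -32)
d(O) = -3 + O (d(O) = O - 3 = -3 + O)
u(p, c) = 4 + 17*c (u(p, c) = 17*c + 4 = 4 + 17*c)
(-289 - 346)*(69 + u(-5, d(U))) = (-289 - 346)*(69 + (4 + 17*(-3 - 32))) = -635*(69 + (4 + 17*(-35))) = -635*(69 + (4 - 595)) = -635*(69 - 591) = -635*(-522) = 331470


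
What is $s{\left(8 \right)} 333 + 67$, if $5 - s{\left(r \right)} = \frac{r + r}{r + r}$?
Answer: $1399$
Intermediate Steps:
$s{\left(r \right)} = 4$ ($s{\left(r \right)} = 5 - \frac{r + r}{r + r} = 5 - \frac{2 r}{2 r} = 5 - 2 r \frac{1}{2 r} = 5 - 1 = 4$)
$s{\left(8 \right)} 333 + 67 = 4 \cdot 333 + 67 = 1332 + 67 = 1399$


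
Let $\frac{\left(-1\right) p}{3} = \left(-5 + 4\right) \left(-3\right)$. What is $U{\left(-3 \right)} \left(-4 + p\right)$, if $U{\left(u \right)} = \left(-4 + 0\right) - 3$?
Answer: $91$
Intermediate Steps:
$U{\left(u \right)} = -7$ ($U{\left(u \right)} = -4 - 3 = -7$)
$p = -9$ ($p = - 3 \left(-5 + 4\right) \left(-3\right) = - 3 \left(\left(-1\right) \left(-3\right)\right) = \left(-3\right) 3 = -9$)
$U{\left(-3 \right)} \left(-4 + p\right) = - 7 \left(-4 - 9\right) = \left(-7\right) \left(-13\right) = 91$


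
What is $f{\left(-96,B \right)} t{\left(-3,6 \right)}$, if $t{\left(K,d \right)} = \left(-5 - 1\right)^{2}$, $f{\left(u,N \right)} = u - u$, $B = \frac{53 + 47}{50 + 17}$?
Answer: $0$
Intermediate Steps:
$B = \frac{100}{67} \approx 1.4925$
$f{\left(u,N \right)} = 0$
$t{\left(K,d \right)} = 36$ ($t{\left(K,d \right)} = \left(-6\right)^{2} = 36$)
$f{\left(-96,B \right)} t{\left(-3,6 \right)} = 0 \cdot 36 = 0$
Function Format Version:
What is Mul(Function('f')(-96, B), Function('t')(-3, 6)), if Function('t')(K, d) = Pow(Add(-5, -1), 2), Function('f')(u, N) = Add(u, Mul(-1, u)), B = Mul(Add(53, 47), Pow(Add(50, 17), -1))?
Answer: 0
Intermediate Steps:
B = Rational(100, 67) (B = Mul(100, Pow(67, -1)) = Mul(100, Rational(1, 67)) = Rational(100, 67) ≈ 1.4925)
Function('f')(u, N) = 0
Function('t')(K, d) = 36 (Function('t')(K, d) = Pow(-6, 2) = 36)
Mul(Function('f')(-96, B), Function('t')(-3, 6)) = Mul(0, 36) = 0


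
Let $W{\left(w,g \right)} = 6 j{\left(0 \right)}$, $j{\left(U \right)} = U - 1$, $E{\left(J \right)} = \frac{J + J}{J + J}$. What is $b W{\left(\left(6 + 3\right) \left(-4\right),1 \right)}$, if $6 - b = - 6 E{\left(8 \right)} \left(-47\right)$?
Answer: $1656$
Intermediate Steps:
$E{\left(J \right)} = 1$ ($E{\left(J \right)} = \frac{2 J}{2 J} = 2 J \frac{1}{2 J} = 1$)
$j{\left(U \right)} = -1 + U$
$W{\left(w,g \right)} = -6$ ($W{\left(w,g \right)} = 6 \left(-1 + 0\right) = 6 \left(-1\right) = -6$)
$b = -276$ ($b = 6 - \left(-6\right) 1 \left(-47\right) = 6 - \left(-6\right) \left(-47\right) = 6 - 282 = -276$)
$b W{\left(\left(6 + 3\right) \left(-4\right),1 \right)} = \left(-276\right) \left(-6\right) = 1656$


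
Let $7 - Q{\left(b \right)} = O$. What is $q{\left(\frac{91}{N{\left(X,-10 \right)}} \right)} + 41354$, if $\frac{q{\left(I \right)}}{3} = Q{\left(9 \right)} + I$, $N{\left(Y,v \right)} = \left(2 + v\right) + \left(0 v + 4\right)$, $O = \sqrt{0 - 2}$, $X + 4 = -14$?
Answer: $\frac{165227}{4} - 3 i \sqrt{2} \approx 41307.0 - 4.2426 i$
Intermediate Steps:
$X = -18$ ($X = -4 - 14 = -18$)
$O = i \sqrt{2}$ ($O = \sqrt{-2} = i \sqrt{2} \approx 1.4142 i$)
$Q{\left(b \right)} = 7 - i \sqrt{2}$
$N{\left(Y,v \right)} = 6 + v$ ($N{\left(Y,v \right)} = \left(2 + v\right) + \left(0 + 4\right) = \left(2 + v\right) + 4 = 6 + v$)
$q{\left(I \right)} = 21 + 3 I - 3 i \sqrt{2}$ ($q{\left(I \right)} = 3 \left(\left(7 - i \sqrt{2}\right) + I\right) = 3 \left(7 + I - i \sqrt{2}\right) = 21 + 3 I - 3 i \sqrt{2}$)
$q{\left(\frac{91}{N{\left(X,-10 \right)}} \right)} + 41354 = \left(21 + 3 \frac{91}{6 - 10} - 3 i \sqrt{2}\right) + 41354 = \left(21 + 3 \frac{91}{-4} - 3 i \sqrt{2}\right) + 41354 = \left(21 + 3 \cdot 91 \left(- \frac{1}{4}\right) - 3 i \sqrt{2}\right) + 41354 = \left(21 + 3 \left(- \frac{91}{4}\right) - 3 i \sqrt{2}\right) + 41354 = \left(21 - \frac{273}{4} - 3 i \sqrt{2}\right) + 41354 = \left(- \frac{189}{4} - 3 i \sqrt{2}\right) + 41354 = \frac{165227}{4} - 3 i \sqrt{2}$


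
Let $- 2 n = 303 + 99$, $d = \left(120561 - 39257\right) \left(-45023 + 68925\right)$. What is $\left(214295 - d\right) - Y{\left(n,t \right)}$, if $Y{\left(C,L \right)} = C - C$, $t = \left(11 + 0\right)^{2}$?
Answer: $-1943113913$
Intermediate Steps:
$d = 1943328208$ ($d = 81304 \cdot 23902 = 1943328208$)
$n = -201$ ($n = - \frac{303 + 99}{2} = \left(- \frac{1}{2}\right) 402 = -201$)
$t = 121$ ($t = 11^{2} = 121$)
$Y{\left(C,L \right)} = 0$
$\left(214295 - d\right) - Y{\left(n,t \right)} = \left(214295 - 1943328208\right) - 0 = \left(214295 - 1943328208\right) + 0 = -1943113913 + 0 = -1943113913$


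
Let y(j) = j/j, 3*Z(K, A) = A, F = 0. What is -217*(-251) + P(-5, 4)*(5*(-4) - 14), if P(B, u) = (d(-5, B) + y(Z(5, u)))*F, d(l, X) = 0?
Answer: 54467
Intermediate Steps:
Z(K, A) = A/3
y(j) = 1
P(B, u) = 0 (P(B, u) = (0 + 1)*0 = 1*0 = 0)
-217*(-251) + P(-5, 4)*(5*(-4) - 14) = -217*(-251) + 0*(5*(-4) - 14) = 54467 + 0*(-20 - 14) = 54467 + 0*(-34) = 54467 + 0 = 54467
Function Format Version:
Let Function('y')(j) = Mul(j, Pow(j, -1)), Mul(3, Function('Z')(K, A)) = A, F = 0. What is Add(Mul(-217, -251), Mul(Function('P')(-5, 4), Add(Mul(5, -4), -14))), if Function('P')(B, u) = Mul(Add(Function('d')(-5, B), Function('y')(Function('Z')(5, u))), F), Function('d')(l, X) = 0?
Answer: 54467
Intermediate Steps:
Function('Z')(K, A) = Mul(Rational(1, 3), A)
Function('y')(j) = 1
Function('P')(B, u) = 0 (Function('P')(B, u) = Mul(Add(0, 1), 0) = Mul(1, 0) = 0)
Add(Mul(-217, -251), Mul(Function('P')(-5, 4), Add(Mul(5, -4), -14))) = Add(Mul(-217, -251), Mul(0, Add(Mul(5, -4), -14))) = Add(54467, Mul(0, Add(-20, -14))) = Add(54467, Mul(0, -34)) = Add(54467, 0) = 54467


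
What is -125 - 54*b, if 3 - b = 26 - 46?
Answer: -1367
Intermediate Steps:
b = 23 (b = 3 - (26 - 46) = 3 - 1*(-20) = 3 + 20 = 23)
-125 - 54*b = -125 - 54*23 = -125 - 1242 = -1367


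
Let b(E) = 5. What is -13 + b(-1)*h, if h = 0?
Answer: -13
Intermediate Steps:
-13 + b(-1)*h = -13 + 5*0 = -13 + 0 = -13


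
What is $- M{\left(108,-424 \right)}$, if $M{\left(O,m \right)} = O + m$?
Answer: $316$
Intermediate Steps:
$- M{\left(108,-424 \right)} = - (108 - 424) = \left(-1\right) \left(-316\right) = 316$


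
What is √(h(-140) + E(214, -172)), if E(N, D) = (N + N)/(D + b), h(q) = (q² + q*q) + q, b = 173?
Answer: 8*√617 ≈ 198.72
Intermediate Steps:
h(q) = q + 2*q² (h(q) = (q² + q²) + q = 2*q² + q = q + 2*q²)
E(N, D) = 2*N/(173 + D) (E(N, D) = (N + N)/(D + 173) = (2*N)/(173 + D) = 2*N/(173 + D))
√(h(-140) + E(214, -172)) = √(-140*(1 + 2*(-140)) + 2*214/(173 - 172)) = √(-140*(1 - 280) + 2*214/1) = √(-140*(-279) + 2*214*1) = √(39060 + 428) = √39488 = 8*√617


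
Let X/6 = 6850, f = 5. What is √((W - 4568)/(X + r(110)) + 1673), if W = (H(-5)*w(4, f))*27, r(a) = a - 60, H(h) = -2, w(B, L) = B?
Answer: √28327316809/4115 ≈ 40.901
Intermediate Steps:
r(a) = -60 + a
W = -216 (W = -2*4*27 = -8*27 = -216)
X = 41100 (X = 6*6850 = 41100)
√((W - 4568)/(X + r(110)) + 1673) = √((-216 - 4568)/(41100 + (-60 + 110)) + 1673) = √(-4784/(41100 + 50) + 1673) = √(-4784/41150 + 1673) = √(-4784*1/41150 + 1673) = √(-2392/20575 + 1673) = √(34419583/20575) = √28327316809/4115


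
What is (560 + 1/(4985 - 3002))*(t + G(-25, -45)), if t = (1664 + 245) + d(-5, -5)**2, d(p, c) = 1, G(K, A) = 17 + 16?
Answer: 2157664583/1983 ≈ 1.0881e+6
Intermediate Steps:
G(K, A) = 33
t = 1910 (t = (1664 + 245) + 1**2 = 1909 + 1 = 1910)
(560 + 1/(4985 - 3002))*(t + G(-25, -45)) = (560 + 1/(4985 - 3002))*(1910 + 33) = (560 + 1/1983)*1943 = (1110481/1983)*1943 = 2157664583/1983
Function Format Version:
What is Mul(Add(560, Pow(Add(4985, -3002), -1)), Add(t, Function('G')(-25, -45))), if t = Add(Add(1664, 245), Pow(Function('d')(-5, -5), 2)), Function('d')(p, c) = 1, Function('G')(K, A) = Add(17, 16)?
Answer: Rational(2157664583, 1983) ≈ 1.0881e+6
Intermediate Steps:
Function('G')(K, A) = 33
t = 1910 (t = Add(Add(1664, 245), Pow(1, 2)) = Add(1909, 1) = 1910)
Mul(Add(560, Pow(Add(4985, -3002), -1)), Add(t, Function('G')(-25, -45))) = Mul(Add(560, Pow(Add(4985, -3002), -1)), Add(1910, 33)) = Mul(Add(560, Pow(1983, -1)), 1943) = Mul(Add(560, Rational(1, 1983)), 1943) = Mul(Rational(1110481, 1983), 1943) = Rational(2157664583, 1983)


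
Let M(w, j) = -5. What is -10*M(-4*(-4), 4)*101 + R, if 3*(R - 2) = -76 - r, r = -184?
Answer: 5088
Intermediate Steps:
R = 38 (R = 2 + (-76 - 1*(-184))/3 = 2 + (-76 + 184)/3 = 2 + (⅓)*108 = 2 + 36 = 38)
-10*M(-4*(-4), 4)*101 + R = -10*(-5)*101 + 38 = 50*101 + 38 = 5050 + 38 = 5088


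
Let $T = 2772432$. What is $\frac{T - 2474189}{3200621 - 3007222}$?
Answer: $\frac{298243}{193399} \approx 1.5421$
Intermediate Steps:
$\frac{T - 2474189}{3200621 - 3007222} = \frac{2772432 - 2474189}{3200621 - 3007222} = \frac{298243}{193399}$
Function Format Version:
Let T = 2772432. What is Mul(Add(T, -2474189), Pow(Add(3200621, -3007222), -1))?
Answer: Rational(298243, 193399) ≈ 1.5421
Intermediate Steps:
Mul(Add(T, -2474189), Pow(Add(3200621, -3007222), -1)) = Mul(Add(2772432, -2474189), Pow(Add(3200621, -3007222), -1)) = Mul(298243, Pow(193399, -1)) = Mul(298243, Rational(1, 193399)) = Rational(298243, 193399)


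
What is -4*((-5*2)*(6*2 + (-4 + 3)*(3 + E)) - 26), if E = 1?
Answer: 424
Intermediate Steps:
-4*((-5*2)*(6*2 + (-4 + 3)*(3 + E)) - 26) = -4*((-5*2)*(6*2 + (-4 + 3)*(3 + 1)) - 26) = -4*(-10*(12 - 1*4) - 26) = -4*(-10*(12 - 4) - 26) = -4*(-10*8 - 26) = -4*(-80 - 26) = -4*(-106) = 424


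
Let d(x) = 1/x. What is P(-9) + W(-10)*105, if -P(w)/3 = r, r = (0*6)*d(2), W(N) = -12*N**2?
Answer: -126000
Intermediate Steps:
r = 0 (r = (0*6)/2 = 0*(1/2) = 0)
P(w) = 0 (P(w) = -3*0 = 0)
P(-9) + W(-10)*105 = 0 - 12*(-10)**2*105 = 0 - 12*100*105 = 0 - 1200*105 = 0 - 126000 = -126000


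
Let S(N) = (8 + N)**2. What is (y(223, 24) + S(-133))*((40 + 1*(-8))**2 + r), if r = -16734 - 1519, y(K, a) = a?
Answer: -269616621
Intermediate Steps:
r = -18253
(y(223, 24) + S(-133))*((40 + 1*(-8))**2 + r) = (24 + (8 - 133)**2)*((40 + 1*(-8))**2 - 18253) = (24 + (-125)**2)*((40 - 8)**2 - 18253) = (24 + 15625)*(32**2 - 18253) = 15649*(1024 - 18253) = 15649*(-17229) = -269616621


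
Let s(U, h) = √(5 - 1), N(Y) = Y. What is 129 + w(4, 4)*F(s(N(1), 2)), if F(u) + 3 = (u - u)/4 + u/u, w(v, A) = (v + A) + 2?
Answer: 109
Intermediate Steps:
w(v, A) = 2 + A + v (w(v, A) = (A + v) + 2 = 2 + A + v)
s(U, h) = 2 (s(U, h) = √4 = 2)
F(u) = -2 (F(u) = -3 + ((u - u)/4 + u/u) = -3 + (0*(¼) + 1) = -3 + (0 + 1) = -3 + 1 = -2)
129 + w(4, 4)*F(s(N(1), 2)) = 129 + (2 + 4 + 4)*(-2) = 129 + 10*(-2) = 129 - 20 = 109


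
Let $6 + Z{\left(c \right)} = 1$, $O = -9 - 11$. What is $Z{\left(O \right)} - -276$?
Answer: $271$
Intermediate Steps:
$O = -20$
$Z{\left(c \right)} = -5$ ($Z{\left(c \right)} = -6 + 1 = -5$)
$Z{\left(O \right)} - -276 = -5 - -276 = -5 + 276 = 271$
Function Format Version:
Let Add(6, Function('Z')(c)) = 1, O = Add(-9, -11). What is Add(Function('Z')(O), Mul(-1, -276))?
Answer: 271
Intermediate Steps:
O = -20
Function('Z')(c) = -5 (Function('Z')(c) = Add(-6, 1) = -5)
Add(Function('Z')(O), Mul(-1, -276)) = Add(-5, Mul(-1, -276)) = Add(-5, 276) = 271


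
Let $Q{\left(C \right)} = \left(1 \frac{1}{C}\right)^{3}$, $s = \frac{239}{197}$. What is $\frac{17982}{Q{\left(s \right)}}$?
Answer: $\frac{245488807458}{7645373} \approx 32109.0$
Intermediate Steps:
$s = \frac{239}{197}$ ($s = 239 \cdot \frac{1}{197} = \frac{239}{197} \approx 1.2132$)
$Q{\left(C \right)} = \frac{1}{C^{3}}$ ($Q{\left(C \right)} = \left(\frac{1}{C}\right)^{3} = \frac{1}{C^{3}}$)
$\frac{17982}{Q{\left(s \right)}} = \frac{17982}{\frac{1}{\frac{13651919}{7645373}}} = \frac{17982}{\frac{7645373}{13651919}} = 17982 \cdot \frac{13651919}{7645373} = \frac{245488807458}{7645373}$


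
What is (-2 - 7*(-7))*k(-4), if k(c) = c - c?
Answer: 0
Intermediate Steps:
k(c) = 0
(-2 - 7*(-7))*k(-4) = (-2 - 7*(-7))*0 = (-2 + 49)*0 = 47*0 = 0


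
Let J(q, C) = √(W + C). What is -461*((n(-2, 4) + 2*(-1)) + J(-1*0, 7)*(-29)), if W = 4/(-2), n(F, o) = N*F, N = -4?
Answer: -2766 + 13369*√5 ≈ 27128.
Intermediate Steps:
n(F, o) = -4*F
W = -2 (W = 4*(-½) = -2)
J(q, C) = √(-2 + C)
-461*((n(-2, 4) + 2*(-1)) + J(-1*0, 7)*(-29)) = -461*((-4*(-2) + 2*(-1)) + √(-2 + 7)*(-29)) = -461*((8 - 2) + √5*(-29)) = -461*(6 - 29*√5) = -2766 + 13369*√5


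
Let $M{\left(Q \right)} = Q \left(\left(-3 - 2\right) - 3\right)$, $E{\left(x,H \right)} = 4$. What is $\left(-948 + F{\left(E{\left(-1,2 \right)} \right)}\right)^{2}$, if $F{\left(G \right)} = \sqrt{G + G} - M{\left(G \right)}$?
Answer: $839064 - 3664 \sqrt{2} \approx 8.3388 \cdot 10^{5}$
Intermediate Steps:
$M{\left(Q \right)} = - 8 Q$ ($M{\left(Q \right)} = Q \left(\left(-3 - 2\right) - 3\right) = Q \left(-5 - 3\right) = Q \left(-8\right) = - 8 Q$)
$F{\left(G \right)} = 8 G + \sqrt{2} \sqrt{G}$ ($F{\left(G \right)} = \sqrt{G + G} - - 8 G = \sqrt{2 G} + 8 G = \sqrt{2} \sqrt{G} + 8 G = 8 G + \sqrt{2} \sqrt{G}$)
$\left(-948 + F{\left(E{\left(-1,2 \right)} \right)}\right)^{2} = \left(-948 + \left(8 \cdot 4 + \sqrt{2} \sqrt{4}\right)\right)^{2} = \left(-948 + \left(32 + \sqrt{2} \cdot 2\right)\right)^{2} = \left(-948 + \left(32 + 2 \sqrt{2}\right)\right)^{2} = \left(-916 + 2 \sqrt{2}\right)^{2}$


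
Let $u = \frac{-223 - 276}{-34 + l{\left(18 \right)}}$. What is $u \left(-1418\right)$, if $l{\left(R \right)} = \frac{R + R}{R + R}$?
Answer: $- \frac{707582}{33} \approx -21442.0$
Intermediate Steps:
$l{\left(R \right)} = 1$ ($l{\left(R \right)} = \frac{2 R}{2 R} = 2 R \frac{1}{2 R} = 1$)
$u = \frac{499}{33}$ ($u = \frac{-223 - 276}{-34 + 1} = - \frac{499}{-33} = \left(-499\right) \left(- \frac{1}{33}\right) = \frac{499}{33} \approx 15.121$)
$u \left(-1418\right) = \frac{499}{33} \left(-1418\right) = - \frac{707582}{33}$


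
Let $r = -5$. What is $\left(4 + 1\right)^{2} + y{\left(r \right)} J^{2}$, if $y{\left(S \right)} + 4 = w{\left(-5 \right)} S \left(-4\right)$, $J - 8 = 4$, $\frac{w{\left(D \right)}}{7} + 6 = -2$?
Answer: $-161831$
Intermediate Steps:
$w{\left(D \right)} = -56$ ($w{\left(D \right)} = -42 + 7 \left(-2\right) = -42 - 14 = -56$)
$J = 12$ ($J = 8 + 4 = 12$)
$y{\left(S \right)} = -4 + 224 S$ ($y{\left(S \right)} = -4 + - 56 S \left(-4\right) = -4 + 224 S$)
$\left(4 + 1\right)^{2} + y{\left(r \right)} J^{2} = \left(4 + 1\right)^{2} + \left(-4 + 224 \left(-5\right)\right) 12^{2} = 5^{2} + \left(-4 - 1120\right) 144 = 25 - 161856 = -161831$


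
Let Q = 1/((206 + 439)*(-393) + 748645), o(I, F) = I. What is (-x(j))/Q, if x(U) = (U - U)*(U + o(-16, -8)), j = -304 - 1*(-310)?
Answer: 0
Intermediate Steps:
j = 6 (j = -304 + 310 = 6)
x(U) = 0 (x(U) = (U - U)*(U - 16) = 0*(-16 + U) = 0)
Q = 1/495160 (Q = 1/(645*(-393) + 748645) = 1/(-253485 + 748645) = 1/495160 ≈ 2.0195e-6)
(-x(j))/Q = (-1*0)/(1/495160) = 0*495160 = 0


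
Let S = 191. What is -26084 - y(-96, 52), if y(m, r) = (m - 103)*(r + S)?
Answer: 22273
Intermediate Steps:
y(m, r) = (-103 + m)*(191 + r) (y(m, r) = (m - 103)*(r + 191) = (-103 + m)*(191 + r))
-26084 - y(-96, 52) = -26084 - (-19673 - 103*52 + 191*(-96) - 96*52) = -26084 - (-19673 - 5356 - 18336 - 4992) = -26084 - 1*(-48357) = -26084 + 48357 = 22273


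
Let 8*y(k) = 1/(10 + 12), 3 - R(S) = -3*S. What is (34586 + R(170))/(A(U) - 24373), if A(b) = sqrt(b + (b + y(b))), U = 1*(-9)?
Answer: -150562355152/104551593871 - 140396*I*sqrt(34837)/104551593871 ≈ -1.4401 - 0.00025064*I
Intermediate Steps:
R(S) = 3 + 3*S (R(S) = 3 - (-3)*S = 3 + 3*S)
U = -9
y(k) = 1/176 (y(k) = 1/(8*(10 + 12)) = (1/8)/22 = (1/8)*(1/22) = 1/176)
A(b) = sqrt(1/176 + 2*b) (A(b) = sqrt(b + (b + 1/176)) = sqrt(b + (1/176 + b)) = sqrt(1/176 + 2*b))
(34586 + R(170))/(A(U) - 24373) = (34586 + (3 + 3*170))/(sqrt(11 + 3872*(-9))/44 - 24373) = (34586 + (3 + 510))/(sqrt(11 - 34848)/44 - 24373) = (34586 + 513)/(sqrt(-34837)/44 - 24373) = 35099/((I*sqrt(34837))/44 - 24373) = 35099/(I*sqrt(34837)/44 - 24373) = 35099/(-24373 + I*sqrt(34837)/44)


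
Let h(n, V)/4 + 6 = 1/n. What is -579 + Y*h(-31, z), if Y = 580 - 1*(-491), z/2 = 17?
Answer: -819057/31 ≈ -26421.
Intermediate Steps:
z = 34 (z = 2*17 = 34)
h(n, V) = -24 + 4/n
Y = 1071 (Y = 580 + 491 = 1071)
-579 + Y*h(-31, z) = -579 + 1071*(-24 + 4/(-31)) = -579 + 1071*(-24 + 4*(-1/31)) = -579 + 1071*(-24 - 4/31) = -579 + 1071*(-748/31) = -579 - 801108/31 = -819057/31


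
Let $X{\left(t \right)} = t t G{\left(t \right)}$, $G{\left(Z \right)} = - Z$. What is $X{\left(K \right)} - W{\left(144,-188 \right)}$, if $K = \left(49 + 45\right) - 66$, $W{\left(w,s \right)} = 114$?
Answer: $-22066$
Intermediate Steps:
$K = 28$ ($K = 94 - 66 = 28$)
$X{\left(t \right)} = - t^{3}$ ($X{\left(t \right)} = t t \left(- t\right) = t^{2} \left(- t\right) = - t^{3}$)
$X{\left(K \right)} - W{\left(144,-188 \right)} = - 28^{3} - 114 = \left(-1\right) 21952 - 114 = -21952 - 114 = -22066$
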